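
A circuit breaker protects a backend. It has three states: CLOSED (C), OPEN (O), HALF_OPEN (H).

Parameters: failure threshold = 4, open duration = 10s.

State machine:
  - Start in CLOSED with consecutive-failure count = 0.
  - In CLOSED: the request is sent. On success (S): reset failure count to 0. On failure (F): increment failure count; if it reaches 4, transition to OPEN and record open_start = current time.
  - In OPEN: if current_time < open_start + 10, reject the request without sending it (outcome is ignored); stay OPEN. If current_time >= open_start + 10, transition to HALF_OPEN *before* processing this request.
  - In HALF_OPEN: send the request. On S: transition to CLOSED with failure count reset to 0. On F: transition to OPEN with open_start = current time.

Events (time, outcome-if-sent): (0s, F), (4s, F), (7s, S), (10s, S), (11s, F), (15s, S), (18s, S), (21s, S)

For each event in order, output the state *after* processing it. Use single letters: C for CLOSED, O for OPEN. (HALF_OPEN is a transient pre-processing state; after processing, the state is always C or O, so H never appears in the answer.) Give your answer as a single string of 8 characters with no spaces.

State after each event:
  event#1 t=0s outcome=F: state=CLOSED
  event#2 t=4s outcome=F: state=CLOSED
  event#3 t=7s outcome=S: state=CLOSED
  event#4 t=10s outcome=S: state=CLOSED
  event#5 t=11s outcome=F: state=CLOSED
  event#6 t=15s outcome=S: state=CLOSED
  event#7 t=18s outcome=S: state=CLOSED
  event#8 t=21s outcome=S: state=CLOSED

Answer: CCCCCCCC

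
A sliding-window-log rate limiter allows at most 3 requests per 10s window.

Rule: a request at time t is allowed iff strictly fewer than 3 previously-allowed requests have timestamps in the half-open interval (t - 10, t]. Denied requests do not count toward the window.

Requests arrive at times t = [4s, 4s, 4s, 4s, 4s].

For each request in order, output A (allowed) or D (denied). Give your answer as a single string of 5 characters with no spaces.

Tracking allowed requests in the window:
  req#1 t=4s: ALLOW
  req#2 t=4s: ALLOW
  req#3 t=4s: ALLOW
  req#4 t=4s: DENY
  req#5 t=4s: DENY

Answer: AAADD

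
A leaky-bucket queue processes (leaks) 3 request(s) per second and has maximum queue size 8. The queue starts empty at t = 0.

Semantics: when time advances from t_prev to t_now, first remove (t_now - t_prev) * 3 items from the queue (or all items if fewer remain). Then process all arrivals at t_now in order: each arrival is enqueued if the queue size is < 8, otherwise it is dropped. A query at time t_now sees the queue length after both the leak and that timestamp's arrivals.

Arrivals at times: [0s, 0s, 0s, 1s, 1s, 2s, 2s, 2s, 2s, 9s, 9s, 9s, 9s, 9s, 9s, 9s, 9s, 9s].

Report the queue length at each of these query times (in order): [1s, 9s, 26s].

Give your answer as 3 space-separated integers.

Answer: 2 8 0

Derivation:
Queue lengths at query times:
  query t=1s: backlog = 2
  query t=9s: backlog = 8
  query t=26s: backlog = 0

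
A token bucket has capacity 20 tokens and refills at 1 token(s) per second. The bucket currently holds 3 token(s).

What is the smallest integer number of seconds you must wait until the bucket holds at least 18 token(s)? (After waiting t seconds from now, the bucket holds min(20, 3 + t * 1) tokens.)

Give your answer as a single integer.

Answer: 15

Derivation:
Need 3 + t * 1 >= 18, so t >= 15/1.
Smallest integer t = ceil(15/1) = 15.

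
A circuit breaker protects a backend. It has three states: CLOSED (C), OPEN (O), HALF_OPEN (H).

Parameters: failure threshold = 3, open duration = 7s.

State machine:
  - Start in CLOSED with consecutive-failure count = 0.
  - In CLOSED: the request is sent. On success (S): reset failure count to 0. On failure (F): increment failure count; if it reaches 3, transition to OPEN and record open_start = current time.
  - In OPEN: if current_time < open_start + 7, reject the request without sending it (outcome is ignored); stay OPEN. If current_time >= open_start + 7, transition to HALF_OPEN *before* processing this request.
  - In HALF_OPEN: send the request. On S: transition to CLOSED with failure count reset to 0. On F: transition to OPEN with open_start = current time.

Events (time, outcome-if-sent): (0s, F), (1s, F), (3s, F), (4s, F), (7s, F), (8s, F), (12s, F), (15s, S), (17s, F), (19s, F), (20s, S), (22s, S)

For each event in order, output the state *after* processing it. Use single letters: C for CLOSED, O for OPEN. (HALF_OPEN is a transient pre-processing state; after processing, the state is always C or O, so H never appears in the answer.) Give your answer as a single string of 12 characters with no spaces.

State after each event:
  event#1 t=0s outcome=F: state=CLOSED
  event#2 t=1s outcome=F: state=CLOSED
  event#3 t=3s outcome=F: state=OPEN
  event#4 t=4s outcome=F: state=OPEN
  event#5 t=7s outcome=F: state=OPEN
  event#6 t=8s outcome=F: state=OPEN
  event#7 t=12s outcome=F: state=OPEN
  event#8 t=15s outcome=S: state=OPEN
  event#9 t=17s outcome=F: state=OPEN
  event#10 t=19s outcome=F: state=OPEN
  event#11 t=20s outcome=S: state=OPEN
  event#12 t=22s outcome=S: state=OPEN

Answer: CCOOOOOOOOOO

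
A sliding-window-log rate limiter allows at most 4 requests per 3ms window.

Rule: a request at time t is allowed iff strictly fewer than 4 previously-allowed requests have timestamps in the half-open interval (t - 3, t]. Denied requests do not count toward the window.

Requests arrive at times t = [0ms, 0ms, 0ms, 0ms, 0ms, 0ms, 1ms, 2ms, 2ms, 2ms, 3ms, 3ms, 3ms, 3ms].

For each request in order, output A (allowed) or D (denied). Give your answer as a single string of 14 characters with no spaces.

Tracking allowed requests in the window:
  req#1 t=0ms: ALLOW
  req#2 t=0ms: ALLOW
  req#3 t=0ms: ALLOW
  req#4 t=0ms: ALLOW
  req#5 t=0ms: DENY
  req#6 t=0ms: DENY
  req#7 t=1ms: DENY
  req#8 t=2ms: DENY
  req#9 t=2ms: DENY
  req#10 t=2ms: DENY
  req#11 t=3ms: ALLOW
  req#12 t=3ms: ALLOW
  req#13 t=3ms: ALLOW
  req#14 t=3ms: ALLOW

Answer: AAAADDDDDDAAAA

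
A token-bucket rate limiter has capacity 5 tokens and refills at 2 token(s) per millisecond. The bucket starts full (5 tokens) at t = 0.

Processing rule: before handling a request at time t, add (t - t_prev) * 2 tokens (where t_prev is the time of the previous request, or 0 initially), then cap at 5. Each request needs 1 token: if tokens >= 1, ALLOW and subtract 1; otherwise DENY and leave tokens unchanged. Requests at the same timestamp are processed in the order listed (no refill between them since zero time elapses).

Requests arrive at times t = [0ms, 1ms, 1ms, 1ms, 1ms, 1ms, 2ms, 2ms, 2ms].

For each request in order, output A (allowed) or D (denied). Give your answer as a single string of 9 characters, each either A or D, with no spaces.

Simulating step by step:
  req#1 t=0ms: ALLOW
  req#2 t=1ms: ALLOW
  req#3 t=1ms: ALLOW
  req#4 t=1ms: ALLOW
  req#5 t=1ms: ALLOW
  req#6 t=1ms: ALLOW
  req#7 t=2ms: ALLOW
  req#8 t=2ms: ALLOW
  req#9 t=2ms: DENY

Answer: AAAAAAAAD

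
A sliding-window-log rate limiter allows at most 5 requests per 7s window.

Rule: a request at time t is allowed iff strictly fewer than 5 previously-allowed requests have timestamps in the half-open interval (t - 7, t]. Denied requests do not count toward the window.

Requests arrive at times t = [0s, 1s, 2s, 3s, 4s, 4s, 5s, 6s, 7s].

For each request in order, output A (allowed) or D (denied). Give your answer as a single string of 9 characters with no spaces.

Tracking allowed requests in the window:
  req#1 t=0s: ALLOW
  req#2 t=1s: ALLOW
  req#3 t=2s: ALLOW
  req#4 t=3s: ALLOW
  req#5 t=4s: ALLOW
  req#6 t=4s: DENY
  req#7 t=5s: DENY
  req#8 t=6s: DENY
  req#9 t=7s: ALLOW

Answer: AAAAADDDA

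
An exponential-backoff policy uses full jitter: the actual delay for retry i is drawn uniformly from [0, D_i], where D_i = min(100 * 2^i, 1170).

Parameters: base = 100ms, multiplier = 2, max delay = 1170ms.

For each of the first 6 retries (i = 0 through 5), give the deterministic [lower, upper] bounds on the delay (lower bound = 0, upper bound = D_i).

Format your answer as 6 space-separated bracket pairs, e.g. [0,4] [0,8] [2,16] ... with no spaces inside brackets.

Computing bounds per retry:
  i=0: D_i=min(100*2^0,1170)=100, bounds=[0,100]
  i=1: D_i=min(100*2^1,1170)=200, bounds=[0,200]
  i=2: D_i=min(100*2^2,1170)=400, bounds=[0,400]
  i=3: D_i=min(100*2^3,1170)=800, bounds=[0,800]
  i=4: D_i=min(100*2^4,1170)=1170, bounds=[0,1170]
  i=5: D_i=min(100*2^5,1170)=1170, bounds=[0,1170]

Answer: [0,100] [0,200] [0,400] [0,800] [0,1170] [0,1170]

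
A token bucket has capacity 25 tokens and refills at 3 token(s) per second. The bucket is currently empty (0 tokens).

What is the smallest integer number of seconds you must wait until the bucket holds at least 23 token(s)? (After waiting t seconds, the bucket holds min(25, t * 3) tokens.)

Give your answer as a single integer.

Answer: 8

Derivation:
Need t * 3 >= 23, so t >= 23/3.
Smallest integer t = ceil(23/3) = 8.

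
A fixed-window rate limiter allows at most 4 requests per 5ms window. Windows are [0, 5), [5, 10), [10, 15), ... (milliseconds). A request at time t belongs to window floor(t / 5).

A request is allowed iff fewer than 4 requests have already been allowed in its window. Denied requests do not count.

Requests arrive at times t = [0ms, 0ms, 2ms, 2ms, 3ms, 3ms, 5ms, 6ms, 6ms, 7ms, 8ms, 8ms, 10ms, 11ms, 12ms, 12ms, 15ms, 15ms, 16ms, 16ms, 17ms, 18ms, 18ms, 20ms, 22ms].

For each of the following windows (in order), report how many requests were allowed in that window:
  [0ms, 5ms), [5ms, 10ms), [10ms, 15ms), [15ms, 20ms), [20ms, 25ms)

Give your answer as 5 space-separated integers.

Answer: 4 4 4 4 2

Derivation:
Processing requests:
  req#1 t=0ms (window 0): ALLOW
  req#2 t=0ms (window 0): ALLOW
  req#3 t=2ms (window 0): ALLOW
  req#4 t=2ms (window 0): ALLOW
  req#5 t=3ms (window 0): DENY
  req#6 t=3ms (window 0): DENY
  req#7 t=5ms (window 1): ALLOW
  req#8 t=6ms (window 1): ALLOW
  req#9 t=6ms (window 1): ALLOW
  req#10 t=7ms (window 1): ALLOW
  req#11 t=8ms (window 1): DENY
  req#12 t=8ms (window 1): DENY
  req#13 t=10ms (window 2): ALLOW
  req#14 t=11ms (window 2): ALLOW
  req#15 t=12ms (window 2): ALLOW
  req#16 t=12ms (window 2): ALLOW
  req#17 t=15ms (window 3): ALLOW
  req#18 t=15ms (window 3): ALLOW
  req#19 t=16ms (window 3): ALLOW
  req#20 t=16ms (window 3): ALLOW
  req#21 t=17ms (window 3): DENY
  req#22 t=18ms (window 3): DENY
  req#23 t=18ms (window 3): DENY
  req#24 t=20ms (window 4): ALLOW
  req#25 t=22ms (window 4): ALLOW

Allowed counts by window: 4 4 4 4 2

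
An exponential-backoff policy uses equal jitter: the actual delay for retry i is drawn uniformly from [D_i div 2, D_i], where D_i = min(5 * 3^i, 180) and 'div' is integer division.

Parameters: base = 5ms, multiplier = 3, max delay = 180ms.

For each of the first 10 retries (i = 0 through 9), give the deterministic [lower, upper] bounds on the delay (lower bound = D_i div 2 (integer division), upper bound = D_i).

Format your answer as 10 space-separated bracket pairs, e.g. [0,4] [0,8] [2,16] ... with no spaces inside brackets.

Answer: [2,5] [7,15] [22,45] [67,135] [90,180] [90,180] [90,180] [90,180] [90,180] [90,180]

Derivation:
Computing bounds per retry:
  i=0: D_i=min(5*3^0,180)=5, bounds=[2,5]
  i=1: D_i=min(5*3^1,180)=15, bounds=[7,15]
  i=2: D_i=min(5*3^2,180)=45, bounds=[22,45]
  i=3: D_i=min(5*3^3,180)=135, bounds=[67,135]
  i=4: D_i=min(5*3^4,180)=180, bounds=[90,180]
  i=5: D_i=min(5*3^5,180)=180, bounds=[90,180]
  i=6: D_i=min(5*3^6,180)=180, bounds=[90,180]
  i=7: D_i=min(5*3^7,180)=180, bounds=[90,180]
  i=8: D_i=min(5*3^8,180)=180, bounds=[90,180]
  i=9: D_i=min(5*3^9,180)=180, bounds=[90,180]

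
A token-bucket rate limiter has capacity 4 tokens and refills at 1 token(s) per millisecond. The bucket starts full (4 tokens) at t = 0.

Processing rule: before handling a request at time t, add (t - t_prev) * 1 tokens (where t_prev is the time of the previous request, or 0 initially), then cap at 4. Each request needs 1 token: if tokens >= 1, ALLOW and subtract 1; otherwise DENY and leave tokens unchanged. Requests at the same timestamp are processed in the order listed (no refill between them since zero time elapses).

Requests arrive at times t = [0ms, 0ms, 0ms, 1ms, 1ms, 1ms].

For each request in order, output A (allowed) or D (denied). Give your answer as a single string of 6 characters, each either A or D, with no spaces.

Answer: AAAAAD

Derivation:
Simulating step by step:
  req#1 t=0ms: ALLOW
  req#2 t=0ms: ALLOW
  req#3 t=0ms: ALLOW
  req#4 t=1ms: ALLOW
  req#5 t=1ms: ALLOW
  req#6 t=1ms: DENY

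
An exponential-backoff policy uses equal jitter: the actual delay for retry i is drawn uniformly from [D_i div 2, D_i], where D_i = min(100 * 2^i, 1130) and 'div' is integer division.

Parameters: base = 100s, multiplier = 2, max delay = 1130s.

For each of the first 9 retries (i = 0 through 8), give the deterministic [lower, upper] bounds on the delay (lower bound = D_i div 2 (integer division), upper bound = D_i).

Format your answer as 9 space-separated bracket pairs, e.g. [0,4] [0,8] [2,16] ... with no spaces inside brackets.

Computing bounds per retry:
  i=0: D_i=min(100*2^0,1130)=100, bounds=[50,100]
  i=1: D_i=min(100*2^1,1130)=200, bounds=[100,200]
  i=2: D_i=min(100*2^2,1130)=400, bounds=[200,400]
  i=3: D_i=min(100*2^3,1130)=800, bounds=[400,800]
  i=4: D_i=min(100*2^4,1130)=1130, bounds=[565,1130]
  i=5: D_i=min(100*2^5,1130)=1130, bounds=[565,1130]
  i=6: D_i=min(100*2^6,1130)=1130, bounds=[565,1130]
  i=7: D_i=min(100*2^7,1130)=1130, bounds=[565,1130]
  i=8: D_i=min(100*2^8,1130)=1130, bounds=[565,1130]

Answer: [50,100] [100,200] [200,400] [400,800] [565,1130] [565,1130] [565,1130] [565,1130] [565,1130]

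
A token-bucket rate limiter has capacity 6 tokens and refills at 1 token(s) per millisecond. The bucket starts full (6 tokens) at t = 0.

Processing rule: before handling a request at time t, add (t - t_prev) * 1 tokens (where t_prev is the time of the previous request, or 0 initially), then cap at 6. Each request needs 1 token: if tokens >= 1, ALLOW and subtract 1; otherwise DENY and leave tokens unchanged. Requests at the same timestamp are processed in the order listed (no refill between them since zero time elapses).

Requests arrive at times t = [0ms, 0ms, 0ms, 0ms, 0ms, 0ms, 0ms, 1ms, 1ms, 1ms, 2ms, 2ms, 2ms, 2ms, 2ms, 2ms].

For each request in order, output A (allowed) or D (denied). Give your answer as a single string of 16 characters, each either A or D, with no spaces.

Simulating step by step:
  req#1 t=0ms: ALLOW
  req#2 t=0ms: ALLOW
  req#3 t=0ms: ALLOW
  req#4 t=0ms: ALLOW
  req#5 t=0ms: ALLOW
  req#6 t=0ms: ALLOW
  req#7 t=0ms: DENY
  req#8 t=1ms: ALLOW
  req#9 t=1ms: DENY
  req#10 t=1ms: DENY
  req#11 t=2ms: ALLOW
  req#12 t=2ms: DENY
  req#13 t=2ms: DENY
  req#14 t=2ms: DENY
  req#15 t=2ms: DENY
  req#16 t=2ms: DENY

Answer: AAAAAADADDADDDDD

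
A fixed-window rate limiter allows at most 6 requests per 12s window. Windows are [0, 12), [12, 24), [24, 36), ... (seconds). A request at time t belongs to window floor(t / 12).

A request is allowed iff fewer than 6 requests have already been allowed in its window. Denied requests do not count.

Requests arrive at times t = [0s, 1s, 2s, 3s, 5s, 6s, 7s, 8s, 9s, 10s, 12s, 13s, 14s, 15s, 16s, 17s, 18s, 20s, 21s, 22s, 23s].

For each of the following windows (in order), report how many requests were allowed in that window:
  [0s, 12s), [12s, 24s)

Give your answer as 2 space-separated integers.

Processing requests:
  req#1 t=0s (window 0): ALLOW
  req#2 t=1s (window 0): ALLOW
  req#3 t=2s (window 0): ALLOW
  req#4 t=3s (window 0): ALLOW
  req#5 t=5s (window 0): ALLOW
  req#6 t=6s (window 0): ALLOW
  req#7 t=7s (window 0): DENY
  req#8 t=8s (window 0): DENY
  req#9 t=9s (window 0): DENY
  req#10 t=10s (window 0): DENY
  req#11 t=12s (window 1): ALLOW
  req#12 t=13s (window 1): ALLOW
  req#13 t=14s (window 1): ALLOW
  req#14 t=15s (window 1): ALLOW
  req#15 t=16s (window 1): ALLOW
  req#16 t=17s (window 1): ALLOW
  req#17 t=18s (window 1): DENY
  req#18 t=20s (window 1): DENY
  req#19 t=21s (window 1): DENY
  req#20 t=22s (window 1): DENY
  req#21 t=23s (window 1): DENY

Allowed counts by window: 6 6

Answer: 6 6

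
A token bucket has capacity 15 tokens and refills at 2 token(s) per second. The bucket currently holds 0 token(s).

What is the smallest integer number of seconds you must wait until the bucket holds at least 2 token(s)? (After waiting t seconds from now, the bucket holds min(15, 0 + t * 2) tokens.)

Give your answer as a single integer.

Need 0 + t * 2 >= 2, so t >= 2/2.
Smallest integer t = ceil(2/2) = 1.

Answer: 1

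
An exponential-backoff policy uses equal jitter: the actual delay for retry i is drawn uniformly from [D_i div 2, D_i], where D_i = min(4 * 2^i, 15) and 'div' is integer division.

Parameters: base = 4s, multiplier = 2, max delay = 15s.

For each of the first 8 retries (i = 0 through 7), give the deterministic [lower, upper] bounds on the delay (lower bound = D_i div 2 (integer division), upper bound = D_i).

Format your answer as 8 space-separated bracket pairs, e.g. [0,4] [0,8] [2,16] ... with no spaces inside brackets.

Answer: [2,4] [4,8] [7,15] [7,15] [7,15] [7,15] [7,15] [7,15]

Derivation:
Computing bounds per retry:
  i=0: D_i=min(4*2^0,15)=4, bounds=[2,4]
  i=1: D_i=min(4*2^1,15)=8, bounds=[4,8]
  i=2: D_i=min(4*2^2,15)=15, bounds=[7,15]
  i=3: D_i=min(4*2^3,15)=15, bounds=[7,15]
  i=4: D_i=min(4*2^4,15)=15, bounds=[7,15]
  i=5: D_i=min(4*2^5,15)=15, bounds=[7,15]
  i=6: D_i=min(4*2^6,15)=15, bounds=[7,15]
  i=7: D_i=min(4*2^7,15)=15, bounds=[7,15]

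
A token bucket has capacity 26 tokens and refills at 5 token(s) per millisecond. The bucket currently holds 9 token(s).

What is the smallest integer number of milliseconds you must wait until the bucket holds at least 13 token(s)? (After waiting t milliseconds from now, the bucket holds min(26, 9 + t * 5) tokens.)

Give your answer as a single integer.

Answer: 1

Derivation:
Need 9 + t * 5 >= 13, so t >= 4/5.
Smallest integer t = ceil(4/5) = 1.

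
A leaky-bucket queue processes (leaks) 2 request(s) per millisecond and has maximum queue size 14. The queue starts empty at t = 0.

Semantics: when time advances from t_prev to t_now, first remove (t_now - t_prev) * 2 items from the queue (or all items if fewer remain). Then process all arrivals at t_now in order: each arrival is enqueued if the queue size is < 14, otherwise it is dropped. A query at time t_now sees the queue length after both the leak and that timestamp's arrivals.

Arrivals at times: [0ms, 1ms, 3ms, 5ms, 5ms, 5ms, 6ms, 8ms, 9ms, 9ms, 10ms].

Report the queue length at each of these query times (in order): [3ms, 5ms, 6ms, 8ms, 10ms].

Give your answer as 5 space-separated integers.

Answer: 1 3 2 1 1

Derivation:
Queue lengths at query times:
  query t=3ms: backlog = 1
  query t=5ms: backlog = 3
  query t=6ms: backlog = 2
  query t=8ms: backlog = 1
  query t=10ms: backlog = 1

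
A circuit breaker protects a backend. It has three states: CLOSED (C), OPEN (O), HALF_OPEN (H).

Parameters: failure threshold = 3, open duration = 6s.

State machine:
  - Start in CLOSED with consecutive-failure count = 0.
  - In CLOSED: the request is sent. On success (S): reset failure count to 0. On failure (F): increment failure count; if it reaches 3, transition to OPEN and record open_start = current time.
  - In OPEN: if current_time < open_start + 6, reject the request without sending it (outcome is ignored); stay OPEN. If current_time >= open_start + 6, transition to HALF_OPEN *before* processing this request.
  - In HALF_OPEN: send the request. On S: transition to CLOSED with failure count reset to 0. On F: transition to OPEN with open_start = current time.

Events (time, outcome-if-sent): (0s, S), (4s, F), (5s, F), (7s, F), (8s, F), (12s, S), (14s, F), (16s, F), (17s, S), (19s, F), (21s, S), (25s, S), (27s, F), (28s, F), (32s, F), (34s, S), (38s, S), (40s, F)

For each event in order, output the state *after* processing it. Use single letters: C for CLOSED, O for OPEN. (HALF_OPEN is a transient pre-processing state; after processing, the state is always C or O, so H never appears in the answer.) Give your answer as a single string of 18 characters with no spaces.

Answer: CCCOOOOOOOCCCCOOCC

Derivation:
State after each event:
  event#1 t=0s outcome=S: state=CLOSED
  event#2 t=4s outcome=F: state=CLOSED
  event#3 t=5s outcome=F: state=CLOSED
  event#4 t=7s outcome=F: state=OPEN
  event#5 t=8s outcome=F: state=OPEN
  event#6 t=12s outcome=S: state=OPEN
  event#7 t=14s outcome=F: state=OPEN
  event#8 t=16s outcome=F: state=OPEN
  event#9 t=17s outcome=S: state=OPEN
  event#10 t=19s outcome=F: state=OPEN
  event#11 t=21s outcome=S: state=CLOSED
  event#12 t=25s outcome=S: state=CLOSED
  event#13 t=27s outcome=F: state=CLOSED
  event#14 t=28s outcome=F: state=CLOSED
  event#15 t=32s outcome=F: state=OPEN
  event#16 t=34s outcome=S: state=OPEN
  event#17 t=38s outcome=S: state=CLOSED
  event#18 t=40s outcome=F: state=CLOSED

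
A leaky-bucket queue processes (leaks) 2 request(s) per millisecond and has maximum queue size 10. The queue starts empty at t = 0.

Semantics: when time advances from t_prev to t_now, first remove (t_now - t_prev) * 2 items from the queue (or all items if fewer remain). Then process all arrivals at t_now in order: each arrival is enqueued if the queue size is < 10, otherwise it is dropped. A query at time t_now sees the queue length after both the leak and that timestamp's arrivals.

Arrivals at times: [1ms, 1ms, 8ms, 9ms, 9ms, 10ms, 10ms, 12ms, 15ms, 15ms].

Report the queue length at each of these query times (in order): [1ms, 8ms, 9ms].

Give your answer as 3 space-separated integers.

Queue lengths at query times:
  query t=1ms: backlog = 2
  query t=8ms: backlog = 1
  query t=9ms: backlog = 2

Answer: 2 1 2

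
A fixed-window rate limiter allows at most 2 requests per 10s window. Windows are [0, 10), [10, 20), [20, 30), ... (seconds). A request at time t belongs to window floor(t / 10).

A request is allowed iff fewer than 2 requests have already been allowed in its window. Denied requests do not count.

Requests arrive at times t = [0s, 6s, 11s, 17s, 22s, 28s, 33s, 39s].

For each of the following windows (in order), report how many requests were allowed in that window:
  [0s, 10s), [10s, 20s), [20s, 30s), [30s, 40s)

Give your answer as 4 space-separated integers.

Answer: 2 2 2 2

Derivation:
Processing requests:
  req#1 t=0s (window 0): ALLOW
  req#2 t=6s (window 0): ALLOW
  req#3 t=11s (window 1): ALLOW
  req#4 t=17s (window 1): ALLOW
  req#5 t=22s (window 2): ALLOW
  req#6 t=28s (window 2): ALLOW
  req#7 t=33s (window 3): ALLOW
  req#8 t=39s (window 3): ALLOW

Allowed counts by window: 2 2 2 2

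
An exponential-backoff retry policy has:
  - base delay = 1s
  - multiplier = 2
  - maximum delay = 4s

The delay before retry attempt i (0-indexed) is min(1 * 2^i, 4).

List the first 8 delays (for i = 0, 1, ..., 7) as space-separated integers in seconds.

Answer: 1 2 4 4 4 4 4 4

Derivation:
Computing each delay:
  i=0: min(1*2^0, 4) = 1
  i=1: min(1*2^1, 4) = 2
  i=2: min(1*2^2, 4) = 4
  i=3: min(1*2^3, 4) = 4
  i=4: min(1*2^4, 4) = 4
  i=5: min(1*2^5, 4) = 4
  i=6: min(1*2^6, 4) = 4
  i=7: min(1*2^7, 4) = 4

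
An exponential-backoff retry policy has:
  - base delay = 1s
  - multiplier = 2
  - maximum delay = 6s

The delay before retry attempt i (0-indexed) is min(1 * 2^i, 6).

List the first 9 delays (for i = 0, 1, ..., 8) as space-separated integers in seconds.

Answer: 1 2 4 6 6 6 6 6 6

Derivation:
Computing each delay:
  i=0: min(1*2^0, 6) = 1
  i=1: min(1*2^1, 6) = 2
  i=2: min(1*2^2, 6) = 4
  i=3: min(1*2^3, 6) = 6
  i=4: min(1*2^4, 6) = 6
  i=5: min(1*2^5, 6) = 6
  i=6: min(1*2^6, 6) = 6
  i=7: min(1*2^7, 6) = 6
  i=8: min(1*2^8, 6) = 6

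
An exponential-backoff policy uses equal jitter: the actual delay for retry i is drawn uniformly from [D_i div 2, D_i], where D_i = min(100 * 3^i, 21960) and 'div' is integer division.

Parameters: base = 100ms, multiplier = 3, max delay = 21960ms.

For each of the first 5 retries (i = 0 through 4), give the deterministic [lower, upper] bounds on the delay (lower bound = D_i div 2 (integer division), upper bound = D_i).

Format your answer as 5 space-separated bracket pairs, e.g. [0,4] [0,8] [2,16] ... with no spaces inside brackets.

Answer: [50,100] [150,300] [450,900] [1350,2700] [4050,8100]

Derivation:
Computing bounds per retry:
  i=0: D_i=min(100*3^0,21960)=100, bounds=[50,100]
  i=1: D_i=min(100*3^1,21960)=300, bounds=[150,300]
  i=2: D_i=min(100*3^2,21960)=900, bounds=[450,900]
  i=3: D_i=min(100*3^3,21960)=2700, bounds=[1350,2700]
  i=4: D_i=min(100*3^4,21960)=8100, bounds=[4050,8100]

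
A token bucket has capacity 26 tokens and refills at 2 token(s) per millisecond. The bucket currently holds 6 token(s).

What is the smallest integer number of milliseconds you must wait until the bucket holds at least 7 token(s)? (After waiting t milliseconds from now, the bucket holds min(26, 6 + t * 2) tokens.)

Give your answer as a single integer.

Answer: 1

Derivation:
Need 6 + t * 2 >= 7, so t >= 1/2.
Smallest integer t = ceil(1/2) = 1.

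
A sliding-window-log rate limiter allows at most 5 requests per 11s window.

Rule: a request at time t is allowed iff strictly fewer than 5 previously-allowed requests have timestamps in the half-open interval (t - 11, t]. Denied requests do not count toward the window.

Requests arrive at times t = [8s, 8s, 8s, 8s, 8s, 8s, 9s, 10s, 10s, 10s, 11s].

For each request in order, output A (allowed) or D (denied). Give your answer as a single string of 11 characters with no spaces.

Tracking allowed requests in the window:
  req#1 t=8s: ALLOW
  req#2 t=8s: ALLOW
  req#3 t=8s: ALLOW
  req#4 t=8s: ALLOW
  req#5 t=8s: ALLOW
  req#6 t=8s: DENY
  req#7 t=9s: DENY
  req#8 t=10s: DENY
  req#9 t=10s: DENY
  req#10 t=10s: DENY
  req#11 t=11s: DENY

Answer: AAAAADDDDDD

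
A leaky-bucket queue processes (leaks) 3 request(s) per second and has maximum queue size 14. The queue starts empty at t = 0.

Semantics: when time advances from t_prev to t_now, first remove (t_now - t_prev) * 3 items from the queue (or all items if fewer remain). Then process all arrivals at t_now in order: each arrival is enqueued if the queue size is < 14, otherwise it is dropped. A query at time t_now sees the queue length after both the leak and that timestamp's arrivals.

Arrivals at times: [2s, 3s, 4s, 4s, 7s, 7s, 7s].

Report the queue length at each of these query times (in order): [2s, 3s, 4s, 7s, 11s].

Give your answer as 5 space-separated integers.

Answer: 1 1 2 3 0

Derivation:
Queue lengths at query times:
  query t=2s: backlog = 1
  query t=3s: backlog = 1
  query t=4s: backlog = 2
  query t=7s: backlog = 3
  query t=11s: backlog = 0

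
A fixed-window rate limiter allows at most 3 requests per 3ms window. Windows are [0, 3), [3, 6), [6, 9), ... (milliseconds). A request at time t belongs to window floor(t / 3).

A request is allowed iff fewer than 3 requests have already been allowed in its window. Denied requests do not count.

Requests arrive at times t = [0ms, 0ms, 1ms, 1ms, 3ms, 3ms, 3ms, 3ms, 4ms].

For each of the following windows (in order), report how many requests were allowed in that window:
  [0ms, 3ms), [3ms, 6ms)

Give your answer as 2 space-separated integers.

Answer: 3 3

Derivation:
Processing requests:
  req#1 t=0ms (window 0): ALLOW
  req#2 t=0ms (window 0): ALLOW
  req#3 t=1ms (window 0): ALLOW
  req#4 t=1ms (window 0): DENY
  req#5 t=3ms (window 1): ALLOW
  req#6 t=3ms (window 1): ALLOW
  req#7 t=3ms (window 1): ALLOW
  req#8 t=3ms (window 1): DENY
  req#9 t=4ms (window 1): DENY

Allowed counts by window: 3 3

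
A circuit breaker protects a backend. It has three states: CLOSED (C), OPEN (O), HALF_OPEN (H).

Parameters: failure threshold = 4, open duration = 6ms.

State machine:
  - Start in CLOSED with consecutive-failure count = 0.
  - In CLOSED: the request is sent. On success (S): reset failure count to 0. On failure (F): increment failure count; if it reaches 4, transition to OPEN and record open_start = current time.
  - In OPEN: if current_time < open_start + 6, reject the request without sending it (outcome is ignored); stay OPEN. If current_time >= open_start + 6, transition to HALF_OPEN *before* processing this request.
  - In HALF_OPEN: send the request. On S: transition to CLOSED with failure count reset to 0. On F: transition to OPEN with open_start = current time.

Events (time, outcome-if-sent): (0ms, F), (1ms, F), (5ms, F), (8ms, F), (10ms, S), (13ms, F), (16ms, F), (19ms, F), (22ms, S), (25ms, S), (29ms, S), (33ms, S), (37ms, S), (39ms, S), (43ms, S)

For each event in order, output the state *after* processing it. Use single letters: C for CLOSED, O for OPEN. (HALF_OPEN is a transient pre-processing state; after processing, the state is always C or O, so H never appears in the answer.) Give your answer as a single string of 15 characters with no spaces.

State after each event:
  event#1 t=0ms outcome=F: state=CLOSED
  event#2 t=1ms outcome=F: state=CLOSED
  event#3 t=5ms outcome=F: state=CLOSED
  event#4 t=8ms outcome=F: state=OPEN
  event#5 t=10ms outcome=S: state=OPEN
  event#6 t=13ms outcome=F: state=OPEN
  event#7 t=16ms outcome=F: state=OPEN
  event#8 t=19ms outcome=F: state=OPEN
  event#9 t=22ms outcome=S: state=CLOSED
  event#10 t=25ms outcome=S: state=CLOSED
  event#11 t=29ms outcome=S: state=CLOSED
  event#12 t=33ms outcome=S: state=CLOSED
  event#13 t=37ms outcome=S: state=CLOSED
  event#14 t=39ms outcome=S: state=CLOSED
  event#15 t=43ms outcome=S: state=CLOSED

Answer: CCCOOOOOCCCCCCC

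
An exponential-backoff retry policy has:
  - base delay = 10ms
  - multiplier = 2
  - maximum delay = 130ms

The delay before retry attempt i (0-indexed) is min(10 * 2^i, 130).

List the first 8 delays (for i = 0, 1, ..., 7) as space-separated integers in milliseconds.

Answer: 10 20 40 80 130 130 130 130

Derivation:
Computing each delay:
  i=0: min(10*2^0, 130) = 10
  i=1: min(10*2^1, 130) = 20
  i=2: min(10*2^2, 130) = 40
  i=3: min(10*2^3, 130) = 80
  i=4: min(10*2^4, 130) = 130
  i=5: min(10*2^5, 130) = 130
  i=6: min(10*2^6, 130) = 130
  i=7: min(10*2^7, 130) = 130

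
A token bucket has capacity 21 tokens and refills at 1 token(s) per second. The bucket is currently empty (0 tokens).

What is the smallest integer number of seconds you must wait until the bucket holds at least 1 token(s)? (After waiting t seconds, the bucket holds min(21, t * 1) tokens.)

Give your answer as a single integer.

Need t * 1 >= 1, so t >= 1/1.
Smallest integer t = ceil(1/1) = 1.

Answer: 1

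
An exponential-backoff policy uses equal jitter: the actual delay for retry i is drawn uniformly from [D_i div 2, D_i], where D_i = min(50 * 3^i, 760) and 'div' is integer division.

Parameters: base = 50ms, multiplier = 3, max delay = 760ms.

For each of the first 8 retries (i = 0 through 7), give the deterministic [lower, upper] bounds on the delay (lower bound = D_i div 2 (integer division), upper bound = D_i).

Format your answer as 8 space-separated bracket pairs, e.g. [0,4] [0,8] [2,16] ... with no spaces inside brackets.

Computing bounds per retry:
  i=0: D_i=min(50*3^0,760)=50, bounds=[25,50]
  i=1: D_i=min(50*3^1,760)=150, bounds=[75,150]
  i=2: D_i=min(50*3^2,760)=450, bounds=[225,450]
  i=3: D_i=min(50*3^3,760)=760, bounds=[380,760]
  i=4: D_i=min(50*3^4,760)=760, bounds=[380,760]
  i=5: D_i=min(50*3^5,760)=760, bounds=[380,760]
  i=6: D_i=min(50*3^6,760)=760, bounds=[380,760]
  i=7: D_i=min(50*3^7,760)=760, bounds=[380,760]

Answer: [25,50] [75,150] [225,450] [380,760] [380,760] [380,760] [380,760] [380,760]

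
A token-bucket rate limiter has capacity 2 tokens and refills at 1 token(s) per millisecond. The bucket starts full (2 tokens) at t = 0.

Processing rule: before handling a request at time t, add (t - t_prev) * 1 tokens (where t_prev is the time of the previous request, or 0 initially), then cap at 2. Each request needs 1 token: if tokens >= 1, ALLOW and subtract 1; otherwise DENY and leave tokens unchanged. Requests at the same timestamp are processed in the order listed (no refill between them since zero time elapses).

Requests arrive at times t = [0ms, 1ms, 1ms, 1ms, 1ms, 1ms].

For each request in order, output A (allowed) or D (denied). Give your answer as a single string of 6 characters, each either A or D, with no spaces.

Simulating step by step:
  req#1 t=0ms: ALLOW
  req#2 t=1ms: ALLOW
  req#3 t=1ms: ALLOW
  req#4 t=1ms: DENY
  req#5 t=1ms: DENY
  req#6 t=1ms: DENY

Answer: AAADDD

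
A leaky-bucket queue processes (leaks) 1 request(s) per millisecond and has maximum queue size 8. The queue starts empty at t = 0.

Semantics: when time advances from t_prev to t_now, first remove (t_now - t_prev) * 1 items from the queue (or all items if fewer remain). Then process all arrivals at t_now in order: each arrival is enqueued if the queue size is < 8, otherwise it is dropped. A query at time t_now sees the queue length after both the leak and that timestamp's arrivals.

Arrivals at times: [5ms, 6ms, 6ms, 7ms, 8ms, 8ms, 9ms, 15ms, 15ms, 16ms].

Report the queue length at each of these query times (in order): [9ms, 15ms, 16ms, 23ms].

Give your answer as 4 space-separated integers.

Answer: 3 2 2 0

Derivation:
Queue lengths at query times:
  query t=9ms: backlog = 3
  query t=15ms: backlog = 2
  query t=16ms: backlog = 2
  query t=23ms: backlog = 0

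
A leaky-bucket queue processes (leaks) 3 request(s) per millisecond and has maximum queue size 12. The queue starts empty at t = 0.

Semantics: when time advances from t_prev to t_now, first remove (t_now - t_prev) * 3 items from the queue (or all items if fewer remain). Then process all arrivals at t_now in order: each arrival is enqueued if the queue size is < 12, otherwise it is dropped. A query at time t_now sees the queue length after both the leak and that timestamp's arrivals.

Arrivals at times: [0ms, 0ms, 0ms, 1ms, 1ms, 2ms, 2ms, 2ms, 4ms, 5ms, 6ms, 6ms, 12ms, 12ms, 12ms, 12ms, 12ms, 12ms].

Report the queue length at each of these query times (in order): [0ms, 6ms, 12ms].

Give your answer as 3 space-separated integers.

Answer: 3 2 6

Derivation:
Queue lengths at query times:
  query t=0ms: backlog = 3
  query t=6ms: backlog = 2
  query t=12ms: backlog = 6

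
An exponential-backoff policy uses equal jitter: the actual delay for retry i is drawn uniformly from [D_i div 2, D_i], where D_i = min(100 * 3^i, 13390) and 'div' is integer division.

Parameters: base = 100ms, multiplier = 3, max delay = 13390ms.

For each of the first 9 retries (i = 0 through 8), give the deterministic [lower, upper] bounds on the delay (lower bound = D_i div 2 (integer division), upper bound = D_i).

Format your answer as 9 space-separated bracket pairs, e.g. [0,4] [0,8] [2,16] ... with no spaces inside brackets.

Computing bounds per retry:
  i=0: D_i=min(100*3^0,13390)=100, bounds=[50,100]
  i=1: D_i=min(100*3^1,13390)=300, bounds=[150,300]
  i=2: D_i=min(100*3^2,13390)=900, bounds=[450,900]
  i=3: D_i=min(100*3^3,13390)=2700, bounds=[1350,2700]
  i=4: D_i=min(100*3^4,13390)=8100, bounds=[4050,8100]
  i=5: D_i=min(100*3^5,13390)=13390, bounds=[6695,13390]
  i=6: D_i=min(100*3^6,13390)=13390, bounds=[6695,13390]
  i=7: D_i=min(100*3^7,13390)=13390, bounds=[6695,13390]
  i=8: D_i=min(100*3^8,13390)=13390, bounds=[6695,13390]

Answer: [50,100] [150,300] [450,900] [1350,2700] [4050,8100] [6695,13390] [6695,13390] [6695,13390] [6695,13390]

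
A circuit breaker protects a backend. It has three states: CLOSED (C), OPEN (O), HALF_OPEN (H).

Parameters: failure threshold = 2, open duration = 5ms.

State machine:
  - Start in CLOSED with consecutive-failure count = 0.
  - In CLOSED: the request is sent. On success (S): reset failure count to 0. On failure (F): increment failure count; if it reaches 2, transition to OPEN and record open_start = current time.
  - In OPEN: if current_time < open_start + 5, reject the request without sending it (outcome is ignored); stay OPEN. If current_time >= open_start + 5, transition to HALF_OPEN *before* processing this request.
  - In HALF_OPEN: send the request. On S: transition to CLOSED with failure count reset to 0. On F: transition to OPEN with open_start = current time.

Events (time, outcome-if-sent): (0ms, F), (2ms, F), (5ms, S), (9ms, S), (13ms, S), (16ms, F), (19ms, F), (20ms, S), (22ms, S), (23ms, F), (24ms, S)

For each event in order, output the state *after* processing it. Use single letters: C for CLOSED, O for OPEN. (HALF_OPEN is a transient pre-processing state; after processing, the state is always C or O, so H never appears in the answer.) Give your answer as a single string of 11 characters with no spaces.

State after each event:
  event#1 t=0ms outcome=F: state=CLOSED
  event#2 t=2ms outcome=F: state=OPEN
  event#3 t=5ms outcome=S: state=OPEN
  event#4 t=9ms outcome=S: state=CLOSED
  event#5 t=13ms outcome=S: state=CLOSED
  event#6 t=16ms outcome=F: state=CLOSED
  event#7 t=19ms outcome=F: state=OPEN
  event#8 t=20ms outcome=S: state=OPEN
  event#9 t=22ms outcome=S: state=OPEN
  event#10 t=23ms outcome=F: state=OPEN
  event#11 t=24ms outcome=S: state=CLOSED

Answer: COOCCCOOOOC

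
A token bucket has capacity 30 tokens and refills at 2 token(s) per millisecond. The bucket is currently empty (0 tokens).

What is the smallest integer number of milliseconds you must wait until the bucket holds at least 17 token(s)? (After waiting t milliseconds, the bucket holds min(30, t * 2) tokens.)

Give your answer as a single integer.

Need t * 2 >= 17, so t >= 17/2.
Smallest integer t = ceil(17/2) = 9.

Answer: 9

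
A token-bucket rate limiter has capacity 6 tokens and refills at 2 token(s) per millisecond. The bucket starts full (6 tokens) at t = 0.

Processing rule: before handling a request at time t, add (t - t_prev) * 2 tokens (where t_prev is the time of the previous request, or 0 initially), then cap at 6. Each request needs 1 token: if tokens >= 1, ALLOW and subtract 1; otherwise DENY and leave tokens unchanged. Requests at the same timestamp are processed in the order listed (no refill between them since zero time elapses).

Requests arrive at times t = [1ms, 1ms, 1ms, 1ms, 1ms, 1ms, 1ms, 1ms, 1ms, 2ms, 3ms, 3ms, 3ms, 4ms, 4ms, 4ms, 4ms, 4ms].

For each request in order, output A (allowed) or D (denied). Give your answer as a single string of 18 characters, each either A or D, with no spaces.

Simulating step by step:
  req#1 t=1ms: ALLOW
  req#2 t=1ms: ALLOW
  req#3 t=1ms: ALLOW
  req#4 t=1ms: ALLOW
  req#5 t=1ms: ALLOW
  req#6 t=1ms: ALLOW
  req#7 t=1ms: DENY
  req#8 t=1ms: DENY
  req#9 t=1ms: DENY
  req#10 t=2ms: ALLOW
  req#11 t=3ms: ALLOW
  req#12 t=3ms: ALLOW
  req#13 t=3ms: ALLOW
  req#14 t=4ms: ALLOW
  req#15 t=4ms: ALLOW
  req#16 t=4ms: DENY
  req#17 t=4ms: DENY
  req#18 t=4ms: DENY

Answer: AAAAAADDDAAAAAADDD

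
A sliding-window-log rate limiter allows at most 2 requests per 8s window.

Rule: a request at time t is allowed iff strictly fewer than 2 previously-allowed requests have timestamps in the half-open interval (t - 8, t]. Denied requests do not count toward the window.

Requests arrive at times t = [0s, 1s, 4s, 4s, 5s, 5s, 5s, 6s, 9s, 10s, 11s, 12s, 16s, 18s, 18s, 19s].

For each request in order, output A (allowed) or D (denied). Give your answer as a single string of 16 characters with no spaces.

Answer: AADDDDDDAADDDAAD

Derivation:
Tracking allowed requests in the window:
  req#1 t=0s: ALLOW
  req#2 t=1s: ALLOW
  req#3 t=4s: DENY
  req#4 t=4s: DENY
  req#5 t=5s: DENY
  req#6 t=5s: DENY
  req#7 t=5s: DENY
  req#8 t=6s: DENY
  req#9 t=9s: ALLOW
  req#10 t=10s: ALLOW
  req#11 t=11s: DENY
  req#12 t=12s: DENY
  req#13 t=16s: DENY
  req#14 t=18s: ALLOW
  req#15 t=18s: ALLOW
  req#16 t=19s: DENY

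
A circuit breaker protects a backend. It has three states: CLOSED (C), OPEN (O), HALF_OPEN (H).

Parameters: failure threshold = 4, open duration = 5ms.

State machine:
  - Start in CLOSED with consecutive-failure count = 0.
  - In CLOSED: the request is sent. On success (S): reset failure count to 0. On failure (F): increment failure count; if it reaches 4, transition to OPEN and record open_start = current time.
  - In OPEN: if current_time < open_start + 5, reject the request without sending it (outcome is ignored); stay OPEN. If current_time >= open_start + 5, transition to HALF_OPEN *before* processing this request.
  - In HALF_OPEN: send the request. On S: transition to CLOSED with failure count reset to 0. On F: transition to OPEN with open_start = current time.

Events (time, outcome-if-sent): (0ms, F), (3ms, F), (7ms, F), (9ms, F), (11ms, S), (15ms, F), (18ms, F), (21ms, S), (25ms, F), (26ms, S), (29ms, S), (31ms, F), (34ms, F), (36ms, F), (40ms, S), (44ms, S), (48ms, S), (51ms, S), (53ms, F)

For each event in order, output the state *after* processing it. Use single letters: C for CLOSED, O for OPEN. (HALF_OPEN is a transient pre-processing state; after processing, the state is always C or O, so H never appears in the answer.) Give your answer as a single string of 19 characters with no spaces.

Answer: CCCOOOOCCCCCCCCCCCC

Derivation:
State after each event:
  event#1 t=0ms outcome=F: state=CLOSED
  event#2 t=3ms outcome=F: state=CLOSED
  event#3 t=7ms outcome=F: state=CLOSED
  event#4 t=9ms outcome=F: state=OPEN
  event#5 t=11ms outcome=S: state=OPEN
  event#6 t=15ms outcome=F: state=OPEN
  event#7 t=18ms outcome=F: state=OPEN
  event#8 t=21ms outcome=S: state=CLOSED
  event#9 t=25ms outcome=F: state=CLOSED
  event#10 t=26ms outcome=S: state=CLOSED
  event#11 t=29ms outcome=S: state=CLOSED
  event#12 t=31ms outcome=F: state=CLOSED
  event#13 t=34ms outcome=F: state=CLOSED
  event#14 t=36ms outcome=F: state=CLOSED
  event#15 t=40ms outcome=S: state=CLOSED
  event#16 t=44ms outcome=S: state=CLOSED
  event#17 t=48ms outcome=S: state=CLOSED
  event#18 t=51ms outcome=S: state=CLOSED
  event#19 t=53ms outcome=F: state=CLOSED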